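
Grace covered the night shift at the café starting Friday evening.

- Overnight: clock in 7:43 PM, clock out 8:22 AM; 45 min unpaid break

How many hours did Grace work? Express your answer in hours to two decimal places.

Overnight: 7:43 PM → midnight = 4 h 17 min; midnight → 8:22 AM = 8 h 22 min; span 12 h 39 min; less 45 min break → 11 h 54 min

11.90 hours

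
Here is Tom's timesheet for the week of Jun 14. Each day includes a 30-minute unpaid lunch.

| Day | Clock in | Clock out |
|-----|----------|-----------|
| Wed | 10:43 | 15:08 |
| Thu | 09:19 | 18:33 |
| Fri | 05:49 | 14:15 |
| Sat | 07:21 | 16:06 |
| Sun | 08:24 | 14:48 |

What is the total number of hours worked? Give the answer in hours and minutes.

Wed: 10:43–15:08 = 4 h 25 min; less 30 min break → 3 h 55 min
Thu: 09:19–18:33 = 9 h 14 min; less 30 min break → 8 h 44 min
Fri: 05:49–14:15 = 8 h 26 min; less 30 min break → 7 h 56 min
Sat: 07:21–16:06 = 8 h 45 min; less 30 min break → 8 h 15 min
Sun: 08:24–14:48 = 6 h 24 min; less 30 min break → 5 h 54 min
Total: 3 h 55 min + 8 h 44 min + 7 h 56 min + 8 h 15 min + 5 h 54 min = 34 h 44 min.

34 h 44 min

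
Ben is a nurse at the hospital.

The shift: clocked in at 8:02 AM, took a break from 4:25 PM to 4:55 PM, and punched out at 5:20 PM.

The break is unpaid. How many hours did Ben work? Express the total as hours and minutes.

The shift: 8:02 AM–5:20 PM = 9 h 18 min; less 30 min break → 8 h 48 min

8 h 48 min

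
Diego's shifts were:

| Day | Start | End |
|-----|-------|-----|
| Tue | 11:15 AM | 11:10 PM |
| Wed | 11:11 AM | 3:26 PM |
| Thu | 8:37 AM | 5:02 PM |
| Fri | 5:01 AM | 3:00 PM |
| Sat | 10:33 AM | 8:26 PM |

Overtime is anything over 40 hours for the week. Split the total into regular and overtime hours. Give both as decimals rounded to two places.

Tue: 11:15 AM–11:10 PM = 11 h 55 min
Wed: 11:11 AM–3:26 PM = 4 h 15 min
Thu: 8:37 AM–5:02 PM = 8 h 25 min
Fri: 5:01 AM–3:00 PM = 9 h 59 min
Sat: 10:33 AM–8:26 PM = 9 h 53 min
Total worked: 44 h 27 min = 44.45 h.
Threshold 40 h → overtime 4 h 27 min, regular 40 h 0 min.

Regular 40.00 hours, overtime 4.45 hours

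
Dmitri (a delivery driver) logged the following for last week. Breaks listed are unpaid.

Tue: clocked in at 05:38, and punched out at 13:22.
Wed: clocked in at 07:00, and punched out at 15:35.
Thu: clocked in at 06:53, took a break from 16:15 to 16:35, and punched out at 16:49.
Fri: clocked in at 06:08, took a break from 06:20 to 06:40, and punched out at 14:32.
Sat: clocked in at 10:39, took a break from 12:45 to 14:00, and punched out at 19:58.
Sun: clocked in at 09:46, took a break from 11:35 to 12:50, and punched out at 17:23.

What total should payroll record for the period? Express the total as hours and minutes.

48 h 25 min

Tue: 05:38–13:22 = 7 h 44 min
Wed: 07:00–15:35 = 8 h 35 min
Thu: 06:53–16:49 = 9 h 56 min; less 20 min break → 9 h 36 min
Fri: 06:08–14:32 = 8 h 24 min; less 20 min break → 8 h 4 min
Sat: 10:39–19:58 = 9 h 19 min; less 75 min break → 8 h 4 min
Sun: 09:46–17:23 = 7 h 37 min; less 75 min break → 6 h 22 min
Total: 7 h 44 min + 8 h 35 min + 9 h 36 min + 8 h 4 min + 8 h 4 min + 6 h 22 min = 48 h 25 min.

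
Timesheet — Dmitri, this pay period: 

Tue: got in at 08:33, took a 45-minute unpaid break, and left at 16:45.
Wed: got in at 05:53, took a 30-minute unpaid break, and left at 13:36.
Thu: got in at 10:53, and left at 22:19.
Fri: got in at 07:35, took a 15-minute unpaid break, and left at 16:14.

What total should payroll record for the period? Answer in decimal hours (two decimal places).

Tue: 08:33–16:45 = 8 h 12 min; less 45 min break → 7 h 27 min
Wed: 05:53–13:36 = 7 h 43 min; less 30 min break → 7 h 13 min
Thu: 10:53–22:19 = 11 h 26 min
Fri: 07:35–16:14 = 8 h 39 min; less 15 min break → 8 h 24 min
Total: 7 h 27 min + 7 h 13 min + 11 h 26 min + 8 h 24 min = 34 h 30 min.

34.50 hours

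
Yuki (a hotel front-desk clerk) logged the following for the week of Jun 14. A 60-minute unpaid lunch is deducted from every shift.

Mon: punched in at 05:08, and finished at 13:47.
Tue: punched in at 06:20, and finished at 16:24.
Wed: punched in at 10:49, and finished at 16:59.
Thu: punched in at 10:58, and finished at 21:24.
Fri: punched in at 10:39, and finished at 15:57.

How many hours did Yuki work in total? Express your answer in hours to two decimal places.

35.62 hours

Mon: 05:08–13:47 = 8 h 39 min; less 60 min break → 7 h 39 min
Tue: 06:20–16:24 = 10 h 4 min; less 60 min break → 9 h 4 min
Wed: 10:49–16:59 = 6 h 10 min; less 60 min break → 5 h 10 min
Thu: 10:58–21:24 = 10 h 26 min; less 60 min break → 9 h 26 min
Fri: 10:39–15:57 = 5 h 18 min; less 60 min break → 4 h 18 min
Total: 7 h 39 min + 9 h 4 min + 5 h 10 min + 9 h 26 min + 4 h 18 min = 35 h 37 min.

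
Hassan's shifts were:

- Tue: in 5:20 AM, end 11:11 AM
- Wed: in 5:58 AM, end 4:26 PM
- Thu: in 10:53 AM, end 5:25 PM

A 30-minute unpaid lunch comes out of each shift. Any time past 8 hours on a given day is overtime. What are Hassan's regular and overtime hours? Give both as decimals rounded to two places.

Regular 19.38 hours, overtime 1.97 hours

Tue: 5:20 AM–11:11 AM = 5 h 51 min; less 30 min break → 5 h 21 min
Wed: 5:58 AM–4:26 PM = 10 h 28 min; less 30 min break → 9 h 58 min
Thu: 10:53 AM–5:25 PM = 6 h 32 min; less 30 min break → 6 h 2 min
Tue reg 5 h 21 min / OT 0 h 0 min; Wed reg 8 h 0 min / OT 1 h 58 min; Thu reg 6 h 2 min / OT 0 h 0 min.
Totals: regular 19 h 23 min, overtime 1 h 58 min.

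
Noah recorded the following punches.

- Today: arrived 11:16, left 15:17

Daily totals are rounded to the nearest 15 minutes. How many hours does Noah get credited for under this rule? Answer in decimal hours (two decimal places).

Today: 11:16–15:17 = 4 h 1 min → rounds to 4 h 0 min

4.00 hours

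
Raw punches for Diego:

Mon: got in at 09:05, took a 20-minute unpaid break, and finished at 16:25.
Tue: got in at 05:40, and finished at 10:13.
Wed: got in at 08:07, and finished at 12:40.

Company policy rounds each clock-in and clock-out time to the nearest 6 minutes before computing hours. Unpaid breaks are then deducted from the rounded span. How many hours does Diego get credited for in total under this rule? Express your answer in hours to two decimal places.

Mon: in 09:05→09:06, out 16:25→16:24; 7 h 18 min − 20 min = 6 h 58 min
Tue: in 05:40→05:42, out 10:13→10:12; 4 h 30 min
Wed: in 08:07→08:06, out 12:40→12:42; 4 h 36 min
Total credited: 16 h 4 min.

16.07 hours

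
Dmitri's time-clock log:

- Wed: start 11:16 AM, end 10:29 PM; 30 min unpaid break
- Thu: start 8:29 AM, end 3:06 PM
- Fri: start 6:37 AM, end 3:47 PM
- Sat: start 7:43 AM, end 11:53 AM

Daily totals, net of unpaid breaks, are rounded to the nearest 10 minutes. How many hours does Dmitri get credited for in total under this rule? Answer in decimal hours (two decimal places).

30.67 hours

Wed: 11:16 AM–10:29 PM = 11 h 13 min − 30 min = 10 h 43 min → rounds to 10 h 40 min
Thu: 8:29 AM–3:06 PM = 6 h 37 min → rounds to 6 h 40 min
Fri: 6:37 AM–3:47 PM = 9 h 10 min → rounds to 9 h 10 min
Sat: 7:43 AM–11:53 AM = 4 h 10 min → rounds to 4 h 10 min
Total credited: 30 h 40 min.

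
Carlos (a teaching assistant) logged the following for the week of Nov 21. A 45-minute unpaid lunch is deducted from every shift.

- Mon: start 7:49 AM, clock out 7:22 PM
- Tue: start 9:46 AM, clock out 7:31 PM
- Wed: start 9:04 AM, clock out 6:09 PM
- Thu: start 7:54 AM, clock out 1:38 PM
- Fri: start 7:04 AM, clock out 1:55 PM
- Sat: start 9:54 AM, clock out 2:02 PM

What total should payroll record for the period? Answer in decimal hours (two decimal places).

42.60 hours

Mon: 7:49 AM–7:22 PM = 11 h 33 min; less 45 min break → 10 h 48 min
Tue: 9:46 AM–7:31 PM = 9 h 45 min; less 45 min break → 9 h 0 min
Wed: 9:04 AM–6:09 PM = 9 h 5 min; less 45 min break → 8 h 20 min
Thu: 7:54 AM–1:38 PM = 5 h 44 min; less 45 min break → 4 h 59 min
Fri: 7:04 AM–1:55 PM = 6 h 51 min; less 45 min break → 6 h 6 min
Sat: 9:54 AM–2:02 PM = 4 h 8 min; less 45 min break → 3 h 23 min
Total: 10 h 48 min + 9 h 0 min + 8 h 20 min + 4 h 59 min + 6 h 6 min + 3 h 23 min = 42 h 36 min.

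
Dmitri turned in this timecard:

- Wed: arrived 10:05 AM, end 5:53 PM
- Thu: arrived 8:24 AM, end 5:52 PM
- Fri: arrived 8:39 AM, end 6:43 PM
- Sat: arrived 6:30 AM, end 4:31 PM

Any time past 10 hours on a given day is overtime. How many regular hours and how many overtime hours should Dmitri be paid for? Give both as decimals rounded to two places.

Wed: 10:05 AM–5:53 PM = 7 h 48 min
Thu: 8:24 AM–5:52 PM = 9 h 28 min
Fri: 8:39 AM–6:43 PM = 10 h 4 min
Sat: 6:30 AM–4:31 PM = 10 h 1 min
Wed reg 7 h 48 min / OT 0 h 0 min; Thu reg 9 h 28 min / OT 0 h 0 min; Fri reg 10 h 0 min / OT 0 h 4 min; Sat reg 10 h 0 min / OT 0 h 1 min.
Totals: regular 37 h 16 min, overtime 0 h 5 min.

Regular 37.27 hours, overtime 0.08 hours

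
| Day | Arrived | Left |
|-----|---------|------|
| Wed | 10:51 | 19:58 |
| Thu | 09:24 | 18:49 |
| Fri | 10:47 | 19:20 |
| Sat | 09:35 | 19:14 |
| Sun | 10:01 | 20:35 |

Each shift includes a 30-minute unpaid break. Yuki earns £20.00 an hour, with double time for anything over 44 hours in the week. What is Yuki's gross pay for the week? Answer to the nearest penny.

Wed: 10:51–19:58 = 9 h 7 min; less 30 min break → 8 h 37 min
Thu: 09:24–18:49 = 9 h 25 min; less 30 min break → 8 h 55 min
Fri: 10:47–19:20 = 8 h 33 min; less 30 min break → 8 h 3 min
Sat: 09:35–19:14 = 9 h 39 min; less 30 min break → 9 h 9 min
Sun: 10:01–20:35 = 10 h 34 min; less 30 min break → 10 h 4 min
Total worked: 44 h 48 min = 2688 min.
Regular 44 h 0 min = 2640 min at £20.00/h; overtime 0 h 48 min = 48 min at £40.00/h.
Pay = (2640 × £20.00 + 48 × £40.00) ÷ 60 = £912.00.

£912.00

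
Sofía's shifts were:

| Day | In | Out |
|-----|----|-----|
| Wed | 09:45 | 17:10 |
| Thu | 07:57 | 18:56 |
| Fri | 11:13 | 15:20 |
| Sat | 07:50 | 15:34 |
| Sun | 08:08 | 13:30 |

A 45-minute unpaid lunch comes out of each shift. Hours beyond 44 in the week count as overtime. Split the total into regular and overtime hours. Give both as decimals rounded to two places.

Regular 31.87 hours, overtime 0.00 hours

Wed: 09:45–17:10 = 7 h 25 min; less 45 min break → 6 h 40 min
Thu: 07:57–18:56 = 10 h 59 min; less 45 min break → 10 h 14 min
Fri: 11:13–15:20 = 4 h 7 min; less 45 min break → 3 h 22 min
Sat: 07:50–15:34 = 7 h 44 min; less 45 min break → 6 h 59 min
Sun: 08:08–13:30 = 5 h 22 min; less 45 min break → 4 h 37 min
Total worked: 31 h 52 min = 31.87 h.
Threshold 44 h → overtime 0 h 0 min, regular 31 h 52 min.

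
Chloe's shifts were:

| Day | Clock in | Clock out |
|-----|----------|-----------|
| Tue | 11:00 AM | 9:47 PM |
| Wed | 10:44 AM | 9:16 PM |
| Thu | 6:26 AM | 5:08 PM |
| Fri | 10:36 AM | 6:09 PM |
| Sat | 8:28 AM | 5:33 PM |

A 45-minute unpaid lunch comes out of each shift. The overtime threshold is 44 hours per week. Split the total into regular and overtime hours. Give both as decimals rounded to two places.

Tue: 11:00 AM–9:47 PM = 10 h 47 min; less 45 min break → 10 h 2 min
Wed: 10:44 AM–9:16 PM = 10 h 32 min; less 45 min break → 9 h 47 min
Thu: 6:26 AM–5:08 PM = 10 h 42 min; less 45 min break → 9 h 57 min
Fri: 10:36 AM–6:09 PM = 7 h 33 min; less 45 min break → 6 h 48 min
Sat: 8:28 AM–5:33 PM = 9 h 5 min; less 45 min break → 8 h 20 min
Total worked: 44 h 54 min = 44.90 h.
Threshold 44 h → overtime 0 h 54 min, regular 44 h 0 min.

Regular 44.00 hours, overtime 0.90 hours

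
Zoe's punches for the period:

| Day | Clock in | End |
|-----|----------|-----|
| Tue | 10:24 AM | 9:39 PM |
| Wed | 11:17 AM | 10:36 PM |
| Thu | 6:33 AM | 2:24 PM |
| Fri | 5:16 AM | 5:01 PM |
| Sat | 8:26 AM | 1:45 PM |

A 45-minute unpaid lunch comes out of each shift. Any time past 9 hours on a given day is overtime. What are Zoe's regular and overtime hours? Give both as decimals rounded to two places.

Tue: 10:24 AM–9:39 PM = 11 h 15 min; less 45 min break → 10 h 30 min
Wed: 11:17 AM–10:36 PM = 11 h 19 min; less 45 min break → 10 h 34 min
Thu: 6:33 AM–2:24 PM = 7 h 51 min; less 45 min break → 7 h 6 min
Fri: 5:16 AM–5:01 PM = 11 h 45 min; less 45 min break → 11 h 0 min
Sat: 8:26 AM–1:45 PM = 5 h 19 min; less 45 min break → 4 h 34 min
Tue reg 9 h 0 min / OT 1 h 30 min; Wed reg 9 h 0 min / OT 1 h 34 min; Thu reg 7 h 6 min / OT 0 h 0 min; Fri reg 9 h 0 min / OT 2 h 0 min; Sat reg 4 h 34 min / OT 0 h 0 min.
Totals: regular 38 h 40 min, overtime 5 h 4 min.

Regular 38.67 hours, overtime 5.07 hours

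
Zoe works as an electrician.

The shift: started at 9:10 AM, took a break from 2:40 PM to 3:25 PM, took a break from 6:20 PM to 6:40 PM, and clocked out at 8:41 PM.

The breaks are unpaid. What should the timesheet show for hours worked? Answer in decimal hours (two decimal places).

10.43 hours

The shift: 9:10 AM–8:41 PM = 11 h 31 min; less 65 min break → 10 h 26 min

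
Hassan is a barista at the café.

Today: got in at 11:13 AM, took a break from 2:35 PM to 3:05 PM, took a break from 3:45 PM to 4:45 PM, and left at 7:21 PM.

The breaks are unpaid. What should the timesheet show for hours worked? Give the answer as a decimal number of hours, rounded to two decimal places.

6.63 hours

Today: 11:13 AM–7:21 PM = 8 h 8 min; less 90 min break → 6 h 38 min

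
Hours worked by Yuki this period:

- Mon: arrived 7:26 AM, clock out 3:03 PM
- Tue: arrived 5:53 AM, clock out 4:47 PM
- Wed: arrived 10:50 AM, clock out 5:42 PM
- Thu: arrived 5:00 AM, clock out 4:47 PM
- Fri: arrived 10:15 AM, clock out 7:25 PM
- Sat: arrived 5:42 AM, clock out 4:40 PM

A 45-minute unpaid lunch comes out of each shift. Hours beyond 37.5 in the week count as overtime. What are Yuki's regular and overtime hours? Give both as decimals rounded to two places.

Mon: 7:26 AM–3:03 PM = 7 h 37 min; less 45 min break → 6 h 52 min
Tue: 5:53 AM–4:47 PM = 10 h 54 min; less 45 min break → 10 h 9 min
Wed: 10:50 AM–5:42 PM = 6 h 52 min; less 45 min break → 6 h 7 min
Thu: 5:00 AM–4:47 PM = 11 h 47 min; less 45 min break → 11 h 2 min
Fri: 10:15 AM–7:25 PM = 9 h 10 min; less 45 min break → 8 h 25 min
Sat: 5:42 AM–4:40 PM = 10 h 58 min; less 45 min break → 10 h 13 min
Total worked: 52 h 48 min = 52.80 h.
Threshold 37.5 h → overtime 15 h 18 min, regular 37 h 30 min.

Regular 37.50 hours, overtime 15.30 hours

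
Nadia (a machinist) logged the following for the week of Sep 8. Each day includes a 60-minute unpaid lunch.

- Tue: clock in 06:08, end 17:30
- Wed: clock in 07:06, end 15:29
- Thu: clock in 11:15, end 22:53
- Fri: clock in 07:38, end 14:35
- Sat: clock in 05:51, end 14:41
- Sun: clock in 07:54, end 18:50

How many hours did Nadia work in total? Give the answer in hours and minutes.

Tue: 06:08–17:30 = 11 h 22 min; less 60 min break → 10 h 22 min
Wed: 07:06–15:29 = 8 h 23 min; less 60 min break → 7 h 23 min
Thu: 11:15–22:53 = 11 h 38 min; less 60 min break → 10 h 38 min
Fri: 07:38–14:35 = 6 h 57 min; less 60 min break → 5 h 57 min
Sat: 05:51–14:41 = 8 h 50 min; less 60 min break → 7 h 50 min
Sun: 07:54–18:50 = 10 h 56 min; less 60 min break → 9 h 56 min
Total: 10 h 22 min + 7 h 23 min + 10 h 38 min + 5 h 57 min + 7 h 50 min + 9 h 56 min = 52 h 6 min.

52 h 6 min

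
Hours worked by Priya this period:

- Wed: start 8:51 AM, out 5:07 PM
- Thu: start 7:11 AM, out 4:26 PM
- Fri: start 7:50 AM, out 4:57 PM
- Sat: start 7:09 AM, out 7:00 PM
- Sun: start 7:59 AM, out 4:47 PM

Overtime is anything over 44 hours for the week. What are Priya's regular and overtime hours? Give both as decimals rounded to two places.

Wed: 8:51 AM–5:07 PM = 8 h 16 min
Thu: 7:11 AM–4:26 PM = 9 h 15 min
Fri: 7:50 AM–4:57 PM = 9 h 7 min
Sat: 7:09 AM–7:00 PM = 11 h 51 min
Sun: 7:59 AM–4:47 PM = 8 h 48 min
Total worked: 47 h 17 min = 47.28 h.
Threshold 44 h → overtime 3 h 17 min, regular 44 h 0 min.

Regular 44.00 hours, overtime 3.28 hours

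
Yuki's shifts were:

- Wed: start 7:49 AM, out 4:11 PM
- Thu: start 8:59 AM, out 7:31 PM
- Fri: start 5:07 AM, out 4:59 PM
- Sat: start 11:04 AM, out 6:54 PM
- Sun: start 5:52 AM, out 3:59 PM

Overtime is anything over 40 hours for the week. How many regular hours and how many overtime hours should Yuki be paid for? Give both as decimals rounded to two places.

Regular 40.00 hours, overtime 8.72 hours

Wed: 7:49 AM–4:11 PM = 8 h 22 min
Thu: 8:59 AM–7:31 PM = 10 h 32 min
Fri: 5:07 AM–4:59 PM = 11 h 52 min
Sat: 11:04 AM–6:54 PM = 7 h 50 min
Sun: 5:52 AM–3:59 PM = 10 h 7 min
Total worked: 48 h 43 min = 48.72 h.
Threshold 40 h → overtime 8 h 43 min, regular 40 h 0 min.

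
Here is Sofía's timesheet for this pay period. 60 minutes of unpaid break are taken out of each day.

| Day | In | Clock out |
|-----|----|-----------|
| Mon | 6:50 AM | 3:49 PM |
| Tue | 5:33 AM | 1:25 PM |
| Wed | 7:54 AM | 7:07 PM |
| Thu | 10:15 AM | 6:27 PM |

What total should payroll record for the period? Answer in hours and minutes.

32 h 16 min

Mon: 6:50 AM–3:49 PM = 8 h 59 min; less 60 min break → 7 h 59 min
Tue: 5:33 AM–1:25 PM = 7 h 52 min; less 60 min break → 6 h 52 min
Wed: 7:54 AM–7:07 PM = 11 h 13 min; less 60 min break → 10 h 13 min
Thu: 10:15 AM–6:27 PM = 8 h 12 min; less 60 min break → 7 h 12 min
Total: 7 h 59 min + 6 h 52 min + 10 h 13 min + 7 h 12 min = 32 h 16 min.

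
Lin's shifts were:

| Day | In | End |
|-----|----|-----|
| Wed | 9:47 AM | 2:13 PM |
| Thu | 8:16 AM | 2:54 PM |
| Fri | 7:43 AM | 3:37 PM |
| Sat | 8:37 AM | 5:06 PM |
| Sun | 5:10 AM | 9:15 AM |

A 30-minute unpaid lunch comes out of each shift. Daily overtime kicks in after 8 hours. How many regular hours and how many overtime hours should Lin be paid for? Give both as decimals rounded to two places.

Wed: 9:47 AM–2:13 PM = 4 h 26 min; less 30 min break → 3 h 56 min
Thu: 8:16 AM–2:54 PM = 6 h 38 min; less 30 min break → 6 h 8 min
Fri: 7:43 AM–3:37 PM = 7 h 54 min; less 30 min break → 7 h 24 min
Sat: 8:37 AM–5:06 PM = 8 h 29 min; less 30 min break → 7 h 59 min
Sun: 5:10 AM–9:15 AM = 4 h 5 min; less 30 min break → 3 h 35 min
Wed reg 3 h 56 min / OT 0 h 0 min; Thu reg 6 h 8 min / OT 0 h 0 min; Fri reg 7 h 24 min / OT 0 h 0 min; Sat reg 7 h 59 min / OT 0 h 0 min; Sun reg 3 h 35 min / OT 0 h 0 min.
Totals: regular 29 h 2 min, overtime 0 h 0 min.

Regular 29.03 hours, overtime 0.00 hours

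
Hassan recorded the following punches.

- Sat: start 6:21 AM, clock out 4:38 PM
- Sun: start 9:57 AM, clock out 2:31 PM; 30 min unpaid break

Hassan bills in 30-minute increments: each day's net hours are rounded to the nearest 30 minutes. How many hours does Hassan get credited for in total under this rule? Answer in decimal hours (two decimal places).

14.50 hours

Sat: 6:21 AM–4:38 PM = 10 h 17 min → rounds to 10 h 30 min
Sun: 9:57 AM–2:31 PM = 4 h 34 min − 30 min = 4 h 4 min → rounds to 4 h 0 min
Total credited: 14 h 30 min.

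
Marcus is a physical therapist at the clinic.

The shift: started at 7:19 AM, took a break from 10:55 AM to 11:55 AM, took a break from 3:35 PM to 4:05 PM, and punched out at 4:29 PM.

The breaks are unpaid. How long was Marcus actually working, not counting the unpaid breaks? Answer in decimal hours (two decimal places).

The shift: 7:19 AM–4:29 PM = 9 h 10 min; less 90 min break → 7 h 40 min

7.67 hours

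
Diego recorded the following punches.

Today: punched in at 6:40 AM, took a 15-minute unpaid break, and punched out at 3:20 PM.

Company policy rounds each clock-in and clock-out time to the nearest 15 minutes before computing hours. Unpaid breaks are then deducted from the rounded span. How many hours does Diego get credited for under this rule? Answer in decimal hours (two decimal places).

8.25 hours

Today: in 6:40 AM→6:45 AM, out 3:20 PM→3:15 PM; 8 h 30 min − 15 min = 8 h 15 min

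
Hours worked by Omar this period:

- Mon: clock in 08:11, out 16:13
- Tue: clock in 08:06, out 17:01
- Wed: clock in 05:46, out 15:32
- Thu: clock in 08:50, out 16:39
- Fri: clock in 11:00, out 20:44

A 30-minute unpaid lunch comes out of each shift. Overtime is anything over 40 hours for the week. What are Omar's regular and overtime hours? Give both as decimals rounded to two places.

Regular 40.00 hours, overtime 1.77 hours

Mon: 08:11–16:13 = 8 h 2 min; less 30 min break → 7 h 32 min
Tue: 08:06–17:01 = 8 h 55 min; less 30 min break → 8 h 25 min
Wed: 05:46–15:32 = 9 h 46 min; less 30 min break → 9 h 16 min
Thu: 08:50–16:39 = 7 h 49 min; less 30 min break → 7 h 19 min
Fri: 11:00–20:44 = 9 h 44 min; less 30 min break → 9 h 14 min
Total worked: 41 h 46 min = 41.77 h.
Threshold 40 h → overtime 1 h 46 min, regular 40 h 0 min.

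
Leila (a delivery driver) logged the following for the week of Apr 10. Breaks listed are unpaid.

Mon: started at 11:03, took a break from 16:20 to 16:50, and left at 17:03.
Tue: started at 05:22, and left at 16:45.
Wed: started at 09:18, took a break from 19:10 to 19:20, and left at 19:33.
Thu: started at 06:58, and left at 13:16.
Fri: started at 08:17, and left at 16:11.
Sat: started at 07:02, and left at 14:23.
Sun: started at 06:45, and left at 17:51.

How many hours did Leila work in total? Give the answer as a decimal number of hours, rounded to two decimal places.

Mon: 11:03–17:03 = 6 h 0 min; less 30 min break → 5 h 30 min
Tue: 05:22–16:45 = 11 h 23 min
Wed: 09:18–19:33 = 10 h 15 min; less 10 min break → 10 h 5 min
Thu: 06:58–13:16 = 6 h 18 min
Fri: 08:17–16:11 = 7 h 54 min
Sat: 07:02–14:23 = 7 h 21 min
Sun: 06:45–17:51 = 11 h 6 min
Total: 5 h 30 min + 11 h 23 min + 10 h 5 min + 6 h 18 min + 7 h 54 min + 7 h 21 min + 11 h 6 min = 59 h 37 min.

59.62 hours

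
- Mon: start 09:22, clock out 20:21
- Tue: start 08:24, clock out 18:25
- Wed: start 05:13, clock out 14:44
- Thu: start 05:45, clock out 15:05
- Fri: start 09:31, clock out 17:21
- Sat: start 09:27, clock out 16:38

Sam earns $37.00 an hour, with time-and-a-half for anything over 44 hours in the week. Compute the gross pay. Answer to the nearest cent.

$2231.10

Mon: 09:22–20:21 = 10 h 59 min
Tue: 08:24–18:25 = 10 h 1 min
Wed: 05:13–14:44 = 9 h 31 min
Thu: 05:45–15:05 = 9 h 20 min
Fri: 09:31–17:21 = 7 h 50 min
Sat: 09:27–16:38 = 7 h 11 min
Total worked: 54 h 52 min = 3292 min.
Regular 44 h 0 min = 2640 min at $37.00/h; overtime 10 h 52 min = 652 min at $55.50/h.
Pay = (2640 × $37.00 + 652 × $55.50) ÷ 60 = $2231.10.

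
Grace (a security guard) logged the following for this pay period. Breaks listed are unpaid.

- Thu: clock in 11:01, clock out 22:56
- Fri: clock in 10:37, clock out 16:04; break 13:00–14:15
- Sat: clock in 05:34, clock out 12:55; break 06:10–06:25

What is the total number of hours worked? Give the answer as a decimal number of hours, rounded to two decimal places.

Thu: 11:01–22:56 = 11 h 55 min
Fri: 10:37–16:04 = 5 h 27 min; less 75 min break → 4 h 12 min
Sat: 05:34–12:55 = 7 h 21 min; less 15 min break → 7 h 6 min
Total: 11 h 55 min + 4 h 12 min + 7 h 6 min = 23 h 13 min.

23.22 hours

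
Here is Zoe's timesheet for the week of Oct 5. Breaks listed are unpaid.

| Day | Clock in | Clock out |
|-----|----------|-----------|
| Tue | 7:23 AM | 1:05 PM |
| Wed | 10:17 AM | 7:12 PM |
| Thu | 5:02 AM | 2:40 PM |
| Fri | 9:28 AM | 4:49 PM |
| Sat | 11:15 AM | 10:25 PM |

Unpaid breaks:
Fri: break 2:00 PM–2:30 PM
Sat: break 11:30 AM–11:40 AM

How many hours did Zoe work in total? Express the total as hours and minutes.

Tue: 7:23 AM–1:05 PM = 5 h 42 min
Wed: 10:17 AM–7:12 PM = 8 h 55 min
Thu: 5:02 AM–2:40 PM = 9 h 38 min
Fri: 9:28 AM–4:49 PM = 7 h 21 min; less 30 min break → 6 h 51 min
Sat: 11:15 AM–10:25 PM = 11 h 10 min; less 10 min break → 11 h 0 min
Total: 5 h 42 min + 8 h 55 min + 9 h 38 min + 6 h 51 min + 11 h 0 min = 42 h 6 min.

42 h 6 min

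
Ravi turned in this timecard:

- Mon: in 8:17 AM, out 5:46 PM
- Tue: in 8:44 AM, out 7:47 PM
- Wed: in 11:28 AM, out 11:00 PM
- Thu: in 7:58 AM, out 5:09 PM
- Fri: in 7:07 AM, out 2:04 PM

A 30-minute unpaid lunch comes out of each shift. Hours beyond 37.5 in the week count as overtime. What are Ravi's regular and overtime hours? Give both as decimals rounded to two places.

Regular 37.50 hours, overtime 8.20 hours

Mon: 8:17 AM–5:46 PM = 9 h 29 min; less 30 min break → 8 h 59 min
Tue: 8:44 AM–7:47 PM = 11 h 3 min; less 30 min break → 10 h 33 min
Wed: 11:28 AM–11:00 PM = 11 h 32 min; less 30 min break → 11 h 2 min
Thu: 7:58 AM–5:09 PM = 9 h 11 min; less 30 min break → 8 h 41 min
Fri: 7:07 AM–2:04 PM = 6 h 57 min; less 30 min break → 6 h 27 min
Total worked: 45 h 42 min = 45.70 h.
Threshold 37.5 h → overtime 8 h 12 min, regular 37 h 30 min.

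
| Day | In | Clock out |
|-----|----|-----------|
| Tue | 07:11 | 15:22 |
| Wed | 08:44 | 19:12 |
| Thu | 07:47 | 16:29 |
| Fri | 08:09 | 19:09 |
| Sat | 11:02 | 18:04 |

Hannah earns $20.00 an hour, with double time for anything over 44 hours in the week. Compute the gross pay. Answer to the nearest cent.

$935.33

Tue: 07:11–15:22 = 8 h 11 min
Wed: 08:44–19:12 = 10 h 28 min
Thu: 07:47–16:29 = 8 h 42 min
Fri: 08:09–19:09 = 11 h 0 min
Sat: 11:02–18:04 = 7 h 2 min
Total worked: 45 h 23 min = 2723 min.
Regular 44 h 0 min = 2640 min at $20.00/h; overtime 1 h 23 min = 83 min at $40.00/h.
Pay = (2640 × $20.00 + 83 × $40.00) ÷ 60 = $935.33.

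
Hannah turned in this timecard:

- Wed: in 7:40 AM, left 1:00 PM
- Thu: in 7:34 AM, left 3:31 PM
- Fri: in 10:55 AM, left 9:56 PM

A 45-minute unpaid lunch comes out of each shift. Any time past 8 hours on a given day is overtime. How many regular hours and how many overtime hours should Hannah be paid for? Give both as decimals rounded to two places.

Regular 19.78 hours, overtime 2.27 hours

Wed: 7:40 AM–1:00 PM = 5 h 20 min; less 45 min break → 4 h 35 min
Thu: 7:34 AM–3:31 PM = 7 h 57 min; less 45 min break → 7 h 12 min
Fri: 10:55 AM–9:56 PM = 11 h 1 min; less 45 min break → 10 h 16 min
Wed reg 4 h 35 min / OT 0 h 0 min; Thu reg 7 h 12 min / OT 0 h 0 min; Fri reg 8 h 0 min / OT 2 h 16 min.
Totals: regular 19 h 47 min, overtime 2 h 16 min.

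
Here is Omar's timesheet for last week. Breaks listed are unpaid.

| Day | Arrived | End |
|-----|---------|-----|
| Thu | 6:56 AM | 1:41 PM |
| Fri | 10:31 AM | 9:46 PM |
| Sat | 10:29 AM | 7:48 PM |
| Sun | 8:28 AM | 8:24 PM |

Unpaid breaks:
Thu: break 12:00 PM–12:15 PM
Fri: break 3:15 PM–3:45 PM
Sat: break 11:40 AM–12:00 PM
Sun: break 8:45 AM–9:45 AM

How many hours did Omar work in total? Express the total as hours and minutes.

37 h 10 min

Thu: 6:56 AM–1:41 PM = 6 h 45 min; less 15 min break → 6 h 30 min
Fri: 10:31 AM–9:46 PM = 11 h 15 min; less 30 min break → 10 h 45 min
Sat: 10:29 AM–7:48 PM = 9 h 19 min; less 20 min break → 8 h 59 min
Sun: 8:28 AM–8:24 PM = 11 h 56 min; less 60 min break → 10 h 56 min
Total: 6 h 30 min + 10 h 45 min + 8 h 59 min + 10 h 56 min = 37 h 10 min.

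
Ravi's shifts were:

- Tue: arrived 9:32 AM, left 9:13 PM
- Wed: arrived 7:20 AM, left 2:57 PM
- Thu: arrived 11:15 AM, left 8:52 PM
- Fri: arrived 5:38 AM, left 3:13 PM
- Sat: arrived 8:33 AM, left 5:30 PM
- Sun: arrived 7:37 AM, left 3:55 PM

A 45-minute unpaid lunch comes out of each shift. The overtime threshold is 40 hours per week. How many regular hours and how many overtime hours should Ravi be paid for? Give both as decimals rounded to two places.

Tue: 9:32 AM–9:13 PM = 11 h 41 min; less 45 min break → 10 h 56 min
Wed: 7:20 AM–2:57 PM = 7 h 37 min; less 45 min break → 6 h 52 min
Thu: 11:15 AM–8:52 PM = 9 h 37 min; less 45 min break → 8 h 52 min
Fri: 5:38 AM–3:13 PM = 9 h 35 min; less 45 min break → 8 h 50 min
Sat: 8:33 AM–5:30 PM = 8 h 57 min; less 45 min break → 8 h 12 min
Sun: 7:37 AM–3:55 PM = 8 h 18 min; less 45 min break → 7 h 33 min
Total worked: 51 h 15 min = 51.25 h.
Threshold 40 h → overtime 11 h 15 min, regular 40 h 0 min.

Regular 40.00 hours, overtime 11.25 hours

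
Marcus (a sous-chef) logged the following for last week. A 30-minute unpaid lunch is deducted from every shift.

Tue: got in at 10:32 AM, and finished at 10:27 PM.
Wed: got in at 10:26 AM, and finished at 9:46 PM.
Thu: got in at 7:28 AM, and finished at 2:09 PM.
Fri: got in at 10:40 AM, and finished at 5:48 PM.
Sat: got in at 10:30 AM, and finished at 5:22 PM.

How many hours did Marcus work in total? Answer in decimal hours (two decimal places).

41.43 hours

Tue: 10:32 AM–10:27 PM = 11 h 55 min; less 30 min break → 11 h 25 min
Wed: 10:26 AM–9:46 PM = 11 h 20 min; less 30 min break → 10 h 50 min
Thu: 7:28 AM–2:09 PM = 6 h 41 min; less 30 min break → 6 h 11 min
Fri: 10:40 AM–5:48 PM = 7 h 8 min; less 30 min break → 6 h 38 min
Sat: 10:30 AM–5:22 PM = 6 h 52 min; less 30 min break → 6 h 22 min
Total: 11 h 25 min + 10 h 50 min + 6 h 11 min + 6 h 38 min + 6 h 22 min = 41 h 26 min.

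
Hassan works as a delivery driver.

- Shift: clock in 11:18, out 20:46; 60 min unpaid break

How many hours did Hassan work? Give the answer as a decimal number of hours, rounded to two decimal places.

8.47 hours

Shift: 11:18–20:46 = 9 h 28 min; less 60 min break → 8 h 28 min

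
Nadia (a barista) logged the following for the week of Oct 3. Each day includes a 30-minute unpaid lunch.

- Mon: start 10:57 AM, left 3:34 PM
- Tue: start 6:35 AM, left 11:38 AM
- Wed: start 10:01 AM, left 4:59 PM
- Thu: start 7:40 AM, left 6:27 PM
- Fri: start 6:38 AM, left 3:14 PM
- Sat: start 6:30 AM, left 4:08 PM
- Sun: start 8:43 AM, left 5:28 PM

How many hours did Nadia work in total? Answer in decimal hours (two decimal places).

50.90 hours

Mon: 10:57 AM–3:34 PM = 4 h 37 min; less 30 min break → 4 h 7 min
Tue: 6:35 AM–11:38 AM = 5 h 3 min; less 30 min break → 4 h 33 min
Wed: 10:01 AM–4:59 PM = 6 h 58 min; less 30 min break → 6 h 28 min
Thu: 7:40 AM–6:27 PM = 10 h 47 min; less 30 min break → 10 h 17 min
Fri: 6:38 AM–3:14 PM = 8 h 36 min; less 30 min break → 8 h 6 min
Sat: 6:30 AM–4:08 PM = 9 h 38 min; less 30 min break → 9 h 8 min
Sun: 8:43 AM–5:28 PM = 8 h 45 min; less 30 min break → 8 h 15 min
Total: 4 h 7 min + 4 h 33 min + 6 h 28 min + 10 h 17 min + 8 h 6 min + 9 h 8 min + 8 h 15 min = 50 h 54 min.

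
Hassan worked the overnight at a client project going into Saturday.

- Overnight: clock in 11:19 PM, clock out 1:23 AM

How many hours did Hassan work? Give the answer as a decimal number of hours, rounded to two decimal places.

2.07 hours

Overnight: 11:19 PM → midnight = 0 h 41 min; midnight → 1:23 AM = 1 h 23 min; span 2 h 4 min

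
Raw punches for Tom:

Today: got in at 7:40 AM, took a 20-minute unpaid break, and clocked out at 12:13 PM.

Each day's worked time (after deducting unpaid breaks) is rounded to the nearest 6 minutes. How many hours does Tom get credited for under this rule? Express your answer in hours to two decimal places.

4.20 hours

Today: 7:40 AM–12:13 PM = 4 h 33 min − 20 min = 4 h 13 min → rounds to 4 h 12 min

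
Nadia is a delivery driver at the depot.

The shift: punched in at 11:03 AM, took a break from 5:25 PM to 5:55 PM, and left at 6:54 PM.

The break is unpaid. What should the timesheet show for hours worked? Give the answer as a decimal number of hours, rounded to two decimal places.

The shift: 11:03 AM–6:54 PM = 7 h 51 min; less 30 min break → 7 h 21 min

7.35 hours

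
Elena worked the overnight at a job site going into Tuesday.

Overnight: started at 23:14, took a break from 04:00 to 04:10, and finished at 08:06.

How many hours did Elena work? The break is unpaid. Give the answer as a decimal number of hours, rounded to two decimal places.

8.70 hours

Overnight: 23:14 → midnight = 0 h 46 min; midnight → 08:06 = 8 h 6 min; span 8 h 52 min; less 10 min break → 8 h 42 min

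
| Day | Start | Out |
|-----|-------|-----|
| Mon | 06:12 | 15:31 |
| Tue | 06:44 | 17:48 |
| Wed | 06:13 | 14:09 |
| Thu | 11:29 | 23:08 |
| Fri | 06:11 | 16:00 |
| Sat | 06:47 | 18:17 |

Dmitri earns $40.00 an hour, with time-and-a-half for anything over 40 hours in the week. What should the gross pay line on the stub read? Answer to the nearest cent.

$2877.00

Mon: 06:12–15:31 = 9 h 19 min
Tue: 06:44–17:48 = 11 h 4 min
Wed: 06:13–14:09 = 7 h 56 min
Thu: 11:29–23:08 = 11 h 39 min
Fri: 06:11–16:00 = 9 h 49 min
Sat: 06:47–18:17 = 11 h 30 min
Total worked: 61 h 17 min = 3677 min.
Regular 40 h 0 min = 2400 min at $40.00/h; overtime 21 h 17 min = 1277 min at $60.00/h.
Pay = (2400 × $40.00 + 1277 × $60.00) ÷ 60 = $2877.00.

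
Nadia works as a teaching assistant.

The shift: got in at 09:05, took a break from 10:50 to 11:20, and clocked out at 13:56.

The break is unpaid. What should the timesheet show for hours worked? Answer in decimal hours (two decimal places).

4.35 hours

The shift: 09:05–13:56 = 4 h 51 min; less 30 min break → 4 h 21 min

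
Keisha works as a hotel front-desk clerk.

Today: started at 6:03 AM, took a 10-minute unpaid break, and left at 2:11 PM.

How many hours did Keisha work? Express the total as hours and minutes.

Today: 6:03 AM–2:11 PM = 8 h 8 min; less 10 min break → 7 h 58 min

7 h 58 min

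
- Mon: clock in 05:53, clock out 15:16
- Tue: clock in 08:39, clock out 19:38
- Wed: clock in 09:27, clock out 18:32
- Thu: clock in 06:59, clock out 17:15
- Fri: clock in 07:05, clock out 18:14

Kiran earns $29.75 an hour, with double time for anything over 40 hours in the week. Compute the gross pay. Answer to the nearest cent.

Mon: 05:53–15:16 = 9 h 23 min
Tue: 08:39–19:38 = 10 h 59 min
Wed: 09:27–18:32 = 9 h 5 min
Thu: 06:59–17:15 = 10 h 16 min
Fri: 07:05–18:14 = 11 h 9 min
Total worked: 50 h 52 min = 3052 min.
Regular 40 h 0 min = 2400 min at $29.75/h; overtime 10 h 52 min = 652 min at $59.50/h.
Pay = (2400 × $29.75 + 652 × $59.50) ÷ 60 = $1836.57.

$1836.57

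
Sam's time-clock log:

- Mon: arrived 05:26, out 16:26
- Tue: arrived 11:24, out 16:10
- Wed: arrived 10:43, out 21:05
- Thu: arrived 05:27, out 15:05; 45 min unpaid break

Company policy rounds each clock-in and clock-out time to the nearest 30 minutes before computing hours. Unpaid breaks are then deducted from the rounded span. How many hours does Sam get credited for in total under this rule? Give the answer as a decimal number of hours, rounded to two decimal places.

34.75 hours

Mon: in 05:26→05:30, out 16:26→16:30; 11 h 0 min
Tue: in 11:24→11:30, out 16:10→16:00; 4 h 30 min
Wed: in 10:43→10:30, out 21:05→21:00; 10 h 30 min
Thu: in 05:27→05:30, out 15:05→15:00; 9 h 30 min − 45 min = 8 h 45 min
Total credited: 34 h 45 min.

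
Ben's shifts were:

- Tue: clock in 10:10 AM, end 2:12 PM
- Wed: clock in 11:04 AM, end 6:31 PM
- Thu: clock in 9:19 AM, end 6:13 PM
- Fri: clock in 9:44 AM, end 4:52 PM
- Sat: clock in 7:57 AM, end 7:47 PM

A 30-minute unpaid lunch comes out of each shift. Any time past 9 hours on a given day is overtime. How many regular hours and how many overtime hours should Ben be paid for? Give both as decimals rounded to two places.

Tue: 10:10 AM–2:12 PM = 4 h 2 min; less 30 min break → 3 h 32 min
Wed: 11:04 AM–6:31 PM = 7 h 27 min; less 30 min break → 6 h 57 min
Thu: 9:19 AM–6:13 PM = 8 h 54 min; less 30 min break → 8 h 24 min
Fri: 9:44 AM–4:52 PM = 7 h 8 min; less 30 min break → 6 h 38 min
Sat: 7:57 AM–7:47 PM = 11 h 50 min; less 30 min break → 11 h 20 min
Tue reg 3 h 32 min / OT 0 h 0 min; Wed reg 6 h 57 min / OT 0 h 0 min; Thu reg 8 h 24 min / OT 0 h 0 min; Fri reg 6 h 38 min / OT 0 h 0 min; Sat reg 9 h 0 min / OT 2 h 20 min.
Totals: regular 34 h 31 min, overtime 2 h 20 min.

Regular 34.52 hours, overtime 2.33 hours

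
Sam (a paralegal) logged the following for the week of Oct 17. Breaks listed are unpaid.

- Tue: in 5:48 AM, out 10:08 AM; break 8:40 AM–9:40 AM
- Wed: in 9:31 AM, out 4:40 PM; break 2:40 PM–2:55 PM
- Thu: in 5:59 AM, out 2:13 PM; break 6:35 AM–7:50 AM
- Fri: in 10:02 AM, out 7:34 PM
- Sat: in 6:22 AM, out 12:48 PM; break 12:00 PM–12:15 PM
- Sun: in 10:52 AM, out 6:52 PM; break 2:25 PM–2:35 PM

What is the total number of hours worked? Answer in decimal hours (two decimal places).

Tue: 5:48 AM–10:08 AM = 4 h 20 min; less 60 min break → 3 h 20 min
Wed: 9:31 AM–4:40 PM = 7 h 9 min; less 15 min break → 6 h 54 min
Thu: 5:59 AM–2:13 PM = 8 h 14 min; less 75 min break → 6 h 59 min
Fri: 10:02 AM–7:34 PM = 9 h 32 min
Sat: 6:22 AM–12:48 PM = 6 h 26 min; less 15 min break → 6 h 11 min
Sun: 10:52 AM–6:52 PM = 8 h 0 min; less 10 min break → 7 h 50 min
Total: 3 h 20 min + 6 h 54 min + 6 h 59 min + 9 h 32 min + 6 h 11 min + 7 h 50 min = 40 h 46 min.

40.77 hours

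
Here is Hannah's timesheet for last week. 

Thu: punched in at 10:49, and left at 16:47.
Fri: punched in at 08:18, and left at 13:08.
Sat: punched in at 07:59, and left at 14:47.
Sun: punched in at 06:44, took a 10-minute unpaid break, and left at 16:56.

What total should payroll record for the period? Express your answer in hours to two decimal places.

Thu: 10:49–16:47 = 5 h 58 min
Fri: 08:18–13:08 = 4 h 50 min
Sat: 07:59–14:47 = 6 h 48 min
Sun: 06:44–16:56 = 10 h 12 min; less 10 min break → 10 h 2 min
Total: 5 h 58 min + 4 h 50 min + 6 h 48 min + 10 h 2 min = 27 h 38 min.

27.63 hours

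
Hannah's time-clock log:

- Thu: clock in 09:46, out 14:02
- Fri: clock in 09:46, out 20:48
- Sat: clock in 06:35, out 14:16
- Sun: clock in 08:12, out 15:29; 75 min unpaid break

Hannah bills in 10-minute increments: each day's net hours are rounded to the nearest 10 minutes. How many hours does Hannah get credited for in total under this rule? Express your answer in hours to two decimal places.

29.00 hours

Thu: 09:46–14:02 = 4 h 16 min → rounds to 4 h 20 min
Fri: 09:46–20:48 = 11 h 2 min → rounds to 11 h 0 min
Sat: 06:35–14:16 = 7 h 41 min → rounds to 7 h 40 min
Sun: 08:12–15:29 = 7 h 17 min − 75 min = 6 h 2 min → rounds to 6 h 0 min
Total credited: 29 h 0 min.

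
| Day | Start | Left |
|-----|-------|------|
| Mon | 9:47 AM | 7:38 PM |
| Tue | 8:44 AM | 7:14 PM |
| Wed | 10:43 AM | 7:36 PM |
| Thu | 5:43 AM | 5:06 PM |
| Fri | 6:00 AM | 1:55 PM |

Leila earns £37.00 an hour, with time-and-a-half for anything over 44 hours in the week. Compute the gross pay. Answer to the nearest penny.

£1879.60

Mon: 9:47 AM–7:38 PM = 9 h 51 min
Tue: 8:44 AM–7:14 PM = 10 h 30 min
Wed: 10:43 AM–7:36 PM = 8 h 53 min
Thu: 5:43 AM–5:06 PM = 11 h 23 min
Fri: 6:00 AM–1:55 PM = 7 h 55 min
Total worked: 48 h 32 min = 2912 min.
Regular 44 h 0 min = 2640 min at £37.00/h; overtime 4 h 32 min = 272 min at £55.50/h.
Pay = (2640 × £37.00 + 272 × £55.50) ÷ 60 = £1879.60.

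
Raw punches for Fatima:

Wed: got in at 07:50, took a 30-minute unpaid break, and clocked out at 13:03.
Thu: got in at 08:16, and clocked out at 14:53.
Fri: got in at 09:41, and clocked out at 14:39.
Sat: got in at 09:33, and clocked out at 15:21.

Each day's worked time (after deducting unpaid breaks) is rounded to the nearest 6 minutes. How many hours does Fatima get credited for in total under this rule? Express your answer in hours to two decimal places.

22.10 hours

Wed: 07:50–13:03 = 5 h 13 min − 30 min = 4 h 43 min → rounds to 4 h 42 min
Thu: 08:16–14:53 = 6 h 37 min → rounds to 6 h 36 min
Fri: 09:41–14:39 = 4 h 58 min → rounds to 5 h 0 min
Sat: 09:33–15:21 = 5 h 48 min → rounds to 5 h 48 min
Total credited: 22 h 6 min.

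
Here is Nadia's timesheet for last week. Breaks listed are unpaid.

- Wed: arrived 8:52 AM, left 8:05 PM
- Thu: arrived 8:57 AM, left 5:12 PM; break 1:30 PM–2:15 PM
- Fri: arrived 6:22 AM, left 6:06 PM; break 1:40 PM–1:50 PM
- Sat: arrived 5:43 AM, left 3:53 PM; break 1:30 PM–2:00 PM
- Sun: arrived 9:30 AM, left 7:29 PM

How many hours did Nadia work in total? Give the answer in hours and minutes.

Wed: 8:52 AM–8:05 PM = 11 h 13 min
Thu: 8:57 AM–5:12 PM = 8 h 15 min; less 45 min break → 7 h 30 min
Fri: 6:22 AM–6:06 PM = 11 h 44 min; less 10 min break → 11 h 34 min
Sat: 5:43 AM–3:53 PM = 10 h 10 min; less 30 min break → 9 h 40 min
Sun: 9:30 AM–7:29 PM = 9 h 59 min
Total: 11 h 13 min + 7 h 30 min + 11 h 34 min + 9 h 40 min + 9 h 59 min = 49 h 56 min.

49 h 56 min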